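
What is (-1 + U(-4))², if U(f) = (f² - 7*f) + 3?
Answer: 2116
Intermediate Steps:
U(f) = 3 + f² - 7*f
(-1 + U(-4))² = (-1 + (3 + (-4)² - 7*(-4)))² = (-1 + (3 + 16 + 28))² = (-1 + 47)² = 46² = 2116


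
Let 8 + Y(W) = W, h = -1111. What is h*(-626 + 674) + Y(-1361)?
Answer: -54697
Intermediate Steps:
Y(W) = -8 + W
h*(-626 + 674) + Y(-1361) = -1111*(-626 + 674) + (-8 - 1361) = -1111*48 - 1369 = -53328 - 1369 = -54697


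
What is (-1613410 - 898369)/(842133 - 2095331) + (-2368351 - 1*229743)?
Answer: -3255923692833/1253198 ≈ -2.5981e+6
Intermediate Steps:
(-1613410 - 898369)/(842133 - 2095331) + (-2368351 - 1*229743) = -2511779/(-1253198) + (-2368351 - 229743) = -2511779*(-1/1253198) - 2598094 = 2511779/1253198 - 2598094 = -3255923692833/1253198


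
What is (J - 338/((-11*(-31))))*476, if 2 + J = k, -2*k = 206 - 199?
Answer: -1053626/341 ≈ -3089.8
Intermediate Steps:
k = -7/2 (k = -(206 - 199)/2 = -1/2*7 = -7/2 ≈ -3.5000)
J = -11/2 (J = -2 - 7/2 = -11/2 ≈ -5.5000)
(J - 338/((-11*(-31))))*476 = (-11/2 - 338/((-11*(-31))))*476 = (-11/2 - 338/341)*476 = -4427/682*476 = -1053626/341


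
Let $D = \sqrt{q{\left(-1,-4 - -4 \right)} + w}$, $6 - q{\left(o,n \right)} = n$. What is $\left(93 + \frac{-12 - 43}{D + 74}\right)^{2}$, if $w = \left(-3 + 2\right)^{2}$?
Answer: $\frac{254567696384}{29909961} + \frac{55500170 \sqrt{7}}{29909961} \approx 8516.0$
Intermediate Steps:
$q{\left(o,n \right)} = 6 - n$
$w = 1$ ($w = \left(-1\right)^{2} = 1$)
$D = \sqrt{7}$ ($D = \sqrt{\left(6 - \left(-4 - -4\right)\right) + 1} = \sqrt{\left(6 - \left(-4 + 4\right)\right) + 1} = \sqrt{\left(6 - 0\right) + 1} = \sqrt{\left(6 + 0\right) + 1} = \sqrt{6 + 1} = \sqrt{7} \approx 2.6458$)
$\left(93 + \frac{-12 - 43}{D + 74}\right)^{2} = \left(93 + \frac{-12 - 43}{\sqrt{7} + 74}\right)^{2} = \left(93 - \frac{55}{74 + \sqrt{7}}\right)^{2}$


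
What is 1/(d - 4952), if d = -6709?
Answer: -1/11661 ≈ -8.5756e-5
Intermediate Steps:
1/(d - 4952) = 1/(-6709 - 4952) = 1/(-11661) = -1/11661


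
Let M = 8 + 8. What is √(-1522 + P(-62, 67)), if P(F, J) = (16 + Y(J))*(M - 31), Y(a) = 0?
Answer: I*√1762 ≈ 41.976*I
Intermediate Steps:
M = 16
P(F, J) = -240 (P(F, J) = (16 + 0)*(16 - 31) = 16*(-15) = -240)
√(-1522 + P(-62, 67)) = √(-1522 - 240) = √(-1762) = I*√1762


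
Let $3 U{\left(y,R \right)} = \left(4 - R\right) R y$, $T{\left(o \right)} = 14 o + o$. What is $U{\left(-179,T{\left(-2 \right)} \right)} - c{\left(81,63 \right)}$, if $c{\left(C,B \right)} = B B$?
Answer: $56891$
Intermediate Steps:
$c{\left(C,B \right)} = B^{2}$
$T{\left(o \right)} = 15 o$
$U{\left(y,R \right)} = \frac{R y \left(4 - R\right)}{3}$ ($U{\left(y,R \right)} = \frac{\left(4 - R\right) R y}{3} = \frac{R \left(4 - R\right) y}{3} = \frac{R y \left(4 - R\right)}{3}$)
$U{\left(-179,T{\left(-2 \right)} \right)} - c{\left(81,63 \right)} = \frac{1}{3} \cdot 15 \left(-2\right) \left(-179\right) \left(4 - 15 \left(-2\right)\right) - 63^{2} = \frac{1}{3} \left(-30\right) \left(-179\right) \left(4 - -30\right) - 3969 = \frac{1}{3} \left(-30\right) \left(-179\right) \left(4 + 30\right) - 3969 = \frac{1}{3} \left(-30\right) \left(-179\right) 34 - 3969 = 60860 - 3969 = 56891$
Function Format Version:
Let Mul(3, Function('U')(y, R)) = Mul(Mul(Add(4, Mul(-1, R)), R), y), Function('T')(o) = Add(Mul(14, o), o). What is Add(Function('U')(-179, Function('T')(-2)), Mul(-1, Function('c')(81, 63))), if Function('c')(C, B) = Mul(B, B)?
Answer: 56891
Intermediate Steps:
Function('c')(C, B) = Pow(B, 2)
Function('T')(o) = Mul(15, o)
Function('U')(y, R) = Mul(Rational(1, 3), R, y, Add(4, Mul(-1, R))) (Function('U')(y, R) = Mul(Rational(1, 3), Mul(Mul(Add(4, Mul(-1, R)), R), y)) = Mul(Rational(1, 3), Mul(Mul(R, Add(4, Mul(-1, R))), y)) = Mul(Rational(1, 3), Mul(R, y, Add(4, Mul(-1, R)))) = Mul(Rational(1, 3), R, y, Add(4, Mul(-1, R))))
Add(Function('U')(-179, Function('T')(-2)), Mul(-1, Function('c')(81, 63))) = Add(Mul(Rational(1, 3), Mul(15, -2), -179, Add(4, Mul(-1, Mul(15, -2)))), Mul(-1, Pow(63, 2))) = Add(Mul(Rational(1, 3), -30, -179, Add(4, Mul(-1, -30))), Mul(-1, 3969)) = Add(Mul(Rational(1, 3), -30, -179, Add(4, 30)), -3969) = Add(Mul(Rational(1, 3), -30, -179, 34), -3969) = Add(60860, -3969) = 56891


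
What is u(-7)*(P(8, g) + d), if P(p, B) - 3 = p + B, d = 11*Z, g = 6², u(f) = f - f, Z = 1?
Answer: 0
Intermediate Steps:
u(f) = 0
g = 36
d = 11 (d = 11*1 = 11)
P(p, B) = 3 + B + p (P(p, B) = 3 + (p + B) = 3 + (B + p) = 3 + B + p)
u(-7)*(P(8, g) + d) = 0*((3 + 36 + 8) + 11) = 0*(47 + 11) = 0*58 = 0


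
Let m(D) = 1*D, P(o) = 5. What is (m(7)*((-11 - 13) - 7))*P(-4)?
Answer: -1085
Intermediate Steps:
m(D) = D
(m(7)*((-11 - 13) - 7))*P(-4) = (7*((-11 - 13) - 7))*5 = (7*(-24 - 7))*5 = (7*(-31))*5 = -217*5 = -1085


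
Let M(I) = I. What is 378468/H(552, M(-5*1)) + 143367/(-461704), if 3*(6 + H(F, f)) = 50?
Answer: 4095437349/115426 ≈ 35481.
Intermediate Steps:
H(F, f) = 32/3 (H(F, f) = -6 + (⅓)*50 = -6 + 50/3 = 32/3)
378468/H(552, M(-5*1)) + 143367/(-461704) = 378468/(32/3) + 143367/(-461704) = 378468*(3/32) + 143367*(-1/461704) = 283851/8 - 143367/461704 = 4095437349/115426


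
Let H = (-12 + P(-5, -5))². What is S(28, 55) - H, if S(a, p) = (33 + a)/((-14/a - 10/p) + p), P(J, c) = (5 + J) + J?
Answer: -344013/1195 ≈ -287.88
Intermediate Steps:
P(J, c) = 5 + 2*J
S(a, p) = (33 + a)/(p - 14/a - 10/p)
H = 289 (H = (-12 + (5 + 2*(-5)))² = (-12 + (5 - 10))² = (-12 - 5)² = (-17)² = 289)
S(28, 55) - H = 28*55*(33 + 28)/(-14*55 - 10*28 + 28*55²) - 1*289 = 28*55*61/(-770 - 280 + 28*3025) - 289 = 28*55*61/(-770 - 280 + 84700) - 289 = 28*55*61/83650 - 289 = 28*55*(1/83650)*61 - 289 = 1342/1195 - 289 = -344013/1195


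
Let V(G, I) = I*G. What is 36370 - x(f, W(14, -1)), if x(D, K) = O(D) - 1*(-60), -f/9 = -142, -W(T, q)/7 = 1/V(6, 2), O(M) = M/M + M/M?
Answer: 36308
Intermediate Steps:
V(G, I) = G*I
O(M) = 2 (O(M) = 1 + 1 = 2)
W(T, q) = -7/12 (W(T, q) = -7/(6*2) = -7/12)
f = 1278 (f = -9*(-142) = 1278)
x(D, K) = 62 (x(D, K) = 2 - 1*(-60) = 2 + 60 = 62)
36370 - x(f, W(14, -1)) = 36370 - 1*62 = 36370 - 62 = 36308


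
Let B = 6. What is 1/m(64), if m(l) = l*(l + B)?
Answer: 1/4480 ≈ 0.00022321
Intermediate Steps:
m(l) = l*(6 + l) (m(l) = l*(l + 6) = l*(6 + l))
1/m(64) = 1/(64*(6 + 64)) = 1/(64*70) = 1/4480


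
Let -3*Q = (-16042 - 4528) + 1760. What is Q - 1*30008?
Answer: -23738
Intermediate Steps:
Q = 6270 (Q = -((-16042 - 4528) + 1760)/3 = -(-20570 + 1760)/3 = -⅓*(-18810) = 6270)
Q - 1*30008 = 6270 - 1*30008 = 6270 - 30008 = -23738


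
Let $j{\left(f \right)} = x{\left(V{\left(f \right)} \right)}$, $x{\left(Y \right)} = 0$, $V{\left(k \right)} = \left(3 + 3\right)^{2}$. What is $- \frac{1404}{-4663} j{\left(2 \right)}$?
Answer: $0$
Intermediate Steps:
$V{\left(k \right)} = 36$ ($V{\left(k \right)} = 6^{2} = 36$)
$j{\left(f \right)} = 0$
$- \frac{1404}{-4663} j{\left(2 \right)} = - \frac{1404}{-4663} \cdot 0 = \left(-1404\right) \left(- \frac{1}{4663}\right) 0 = \frac{1404}{4663} \cdot 0 = 0$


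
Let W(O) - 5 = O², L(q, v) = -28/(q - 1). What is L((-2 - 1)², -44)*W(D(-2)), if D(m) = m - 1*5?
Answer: -189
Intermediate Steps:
D(m) = -5 + m (D(m) = m - 5 = -5 + m)
L(q, v) = -28/(-1 + q)
W(O) = 5 + O²
L((-2 - 1)², -44)*W(D(-2)) = (-28/(-1 + (-2 - 1)²))*(5 + (-5 - 2)²) = (-28/(-1 + (-3)²))*(5 + (-7)²) = (-28/(-1 + 9))*(5 + 49) = -28/8*54 = -28*⅛*54 = -7/2*54 = -189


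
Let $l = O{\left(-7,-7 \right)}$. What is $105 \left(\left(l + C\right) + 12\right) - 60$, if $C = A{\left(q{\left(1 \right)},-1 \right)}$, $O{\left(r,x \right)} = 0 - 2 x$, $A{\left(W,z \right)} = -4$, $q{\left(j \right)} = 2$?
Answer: $2250$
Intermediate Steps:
$O{\left(r,x \right)} = - 2 x$
$l = 14$ ($l = \left(-2\right) \left(-7\right) = 14$)
$C = -4$
$105 \left(\left(l + C\right) + 12\right) - 60 = 105 \left(\left(14 - 4\right) + 12\right) - 60 = 105 \left(10 + 12\right) - 60 = 105 \cdot 22 - 60 = 2310 - 60 = 2250$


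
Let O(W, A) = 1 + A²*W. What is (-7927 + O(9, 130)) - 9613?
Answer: 134561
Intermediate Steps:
O(W, A) = 1 + W*A²
(-7927 + O(9, 130)) - 9613 = (-7927 + (1 + 9*130²)) - 9613 = (-7927 + (1 + 9*16900)) - 9613 = (-7927 + (1 + 152100)) - 9613 = (-7927 + 152101) - 9613 = 144174 - 9613 = 134561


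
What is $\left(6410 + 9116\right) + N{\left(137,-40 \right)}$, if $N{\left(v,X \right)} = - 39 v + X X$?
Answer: $11783$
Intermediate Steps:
$N{\left(v,X \right)} = X^{2} - 39 v$ ($N{\left(v,X \right)} = - 39 v + X^{2} = X^{2} - 39 v$)
$\left(6410 + 9116\right) + N{\left(137,-40 \right)} = \left(6410 + 9116\right) + \left(\left(-40\right)^{2} - 5343\right) = 15526 + \left(1600 - 5343\right) = 15526 - 3743 = 11783$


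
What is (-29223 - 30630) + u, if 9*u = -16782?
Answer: -185153/3 ≈ -61718.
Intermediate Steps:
u = -5594/3 (u = (1/9)*(-16782) = -5594/3 ≈ -1864.7)
(-29223 - 30630) + u = (-29223 - 30630) - 5594/3 = -59853 - 5594/3 = -185153/3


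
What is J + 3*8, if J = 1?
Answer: 25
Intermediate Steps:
J + 3*8 = 1 + 3*8 = 1 + 24 = 25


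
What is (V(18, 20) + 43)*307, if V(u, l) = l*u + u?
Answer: 129247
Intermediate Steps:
V(u, l) = u + l*u
(V(18, 20) + 43)*307 = (18*(1 + 20) + 43)*307 = (18*21 + 43)*307 = (378 + 43)*307 = 421*307 = 129247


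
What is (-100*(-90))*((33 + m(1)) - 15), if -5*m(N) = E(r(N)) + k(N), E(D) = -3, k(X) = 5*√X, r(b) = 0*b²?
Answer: 158400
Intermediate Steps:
r(b) = 0
m(N) = ⅗ - √N (m(N) = -(-3 + 5*√N)/5 = ⅗ - √N)
(-100*(-90))*((33 + m(1)) - 15) = (-100*(-90))*((33 + (⅗ - √1)) - 15) = 9000*((33 + (⅗ - 1*1)) - 15) = 9000*((33 + (⅗ - 1)) - 15) = 9000*((33 - ⅖) - 15) = 9000*(163/5 - 15) = 9000*(88/5) = 158400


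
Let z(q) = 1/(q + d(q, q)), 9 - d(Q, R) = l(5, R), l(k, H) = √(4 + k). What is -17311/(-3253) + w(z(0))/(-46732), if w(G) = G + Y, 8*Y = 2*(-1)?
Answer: 9707735077/1824230352 ≈ 5.3215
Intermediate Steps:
d(Q, R) = 6 (d(Q, R) = 9 - √(4 + 5) = 9 - √9 = 9 - 1*3 = 9 - 3 = 6)
Y = -¼ (Y = (2*(-1))/8 = (⅛)*(-2) = -¼ ≈ -0.25000)
z(q) = 1/(6 + q) (z(q) = 1/(q + 6) = 1/(6 + q))
w(G) = -¼ + G (w(G) = G - ¼ = -¼ + G)
-17311/(-3253) + w(z(0))/(-46732) = -17311/(-3253) + (-¼ + 1/(6 + 0))/(-46732) = -17311*(-1/3253) + (-¼ + 1/6)*(-1/46732) = 17311/3253 + (-¼ + ⅙)*(-1/46732) = 17311/3253 - 1/12*(-1/46732) = 17311/3253 + 1/560784 = 9707735077/1824230352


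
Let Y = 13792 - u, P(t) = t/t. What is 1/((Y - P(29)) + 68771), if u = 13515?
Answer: 1/69047 ≈ 1.4483e-5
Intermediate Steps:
P(t) = 1
Y = 277 (Y = 13792 - 1*13515 = 13792 - 13515 = 277)
1/((Y - P(29)) + 68771) = 1/((277 - 1*1) + 68771) = 1/((277 - 1) + 68771) = 1/(276 + 68771) = 1/69047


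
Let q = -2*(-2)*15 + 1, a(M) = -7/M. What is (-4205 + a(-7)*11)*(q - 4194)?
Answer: 17333802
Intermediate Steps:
q = 61 (q = 4*15 + 1 = 60 + 1 = 61)
(-4205 + a(-7)*11)*(q - 4194) = (-4205 - 7/(-7)*11)*(61 - 4194) = (-4205 - 7*(-⅐)*11)*(-4133) = (-4205 + 1*11)*(-4133) = (-4205 + 11)*(-4133) = -4194*(-4133) = 17333802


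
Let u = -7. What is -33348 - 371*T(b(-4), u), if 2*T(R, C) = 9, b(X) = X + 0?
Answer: -70035/2 ≈ -35018.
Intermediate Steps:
b(X) = X
T(R, C) = 9/2 (T(R, C) = (½)*9 = 9/2)
-33348 - 371*T(b(-4), u) = -33348 - 371*9/2 = -33348 - 1*3339/2 = -33348 - 3339/2 = -70035/2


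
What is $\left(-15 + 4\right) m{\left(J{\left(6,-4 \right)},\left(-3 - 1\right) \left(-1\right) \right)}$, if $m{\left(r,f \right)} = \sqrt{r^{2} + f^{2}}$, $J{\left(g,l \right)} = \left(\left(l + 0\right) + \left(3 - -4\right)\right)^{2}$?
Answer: $- 11 \sqrt{97} \approx -108.34$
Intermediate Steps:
$J{\left(g,l \right)} = \left(7 + l\right)^{2}$ ($J{\left(g,l \right)} = \left(l + \left(3 + 4\right)\right)^{2} = \left(l + 7\right)^{2} = \left(7 + l\right)^{2}$)
$m{\left(r,f \right)} = \sqrt{f^{2} + r^{2}}$
$\left(-15 + 4\right) m{\left(J{\left(6,-4 \right)},\left(-3 - 1\right) \left(-1\right) \right)} = \left(-15 + 4\right) \sqrt{\left(\left(-3 - 1\right) \left(-1\right)\right)^{2} + \left(\left(7 - 4\right)^{2}\right)^{2}} = - 11 \sqrt{\left(\left(-4\right) \left(-1\right)\right)^{2} + \left(3^{2}\right)^{2}} = - 11 \sqrt{4^{2} + 9^{2}} = - 11 \sqrt{16 + 81} = - 11 \sqrt{97}$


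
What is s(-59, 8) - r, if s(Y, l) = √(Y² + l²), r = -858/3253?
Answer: 858/3253 + √3545 ≈ 59.804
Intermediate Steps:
r = -858/3253 (r = -858*1/3253 = -858/3253 ≈ -0.26376)
s(-59, 8) - r = √((-59)² + 8²) - 1*(-858/3253) = √(3481 + 64) + 858/3253 = √3545 + 858/3253 = 858/3253 + √3545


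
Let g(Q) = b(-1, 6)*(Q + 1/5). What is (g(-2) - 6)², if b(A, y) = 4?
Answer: 4356/25 ≈ 174.24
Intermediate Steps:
g(Q) = ⅘ + 4*Q (g(Q) = 4*(Q + 1/5) = 4*(Q + ⅕) = 4*(⅕ + Q) = ⅘ + 4*Q)
(g(-2) - 6)² = ((⅘ + 4*(-2)) - 6)² = ((⅘ - 8) - 6)² = (-36/5 - 6)² = (-66/5)² = 4356/25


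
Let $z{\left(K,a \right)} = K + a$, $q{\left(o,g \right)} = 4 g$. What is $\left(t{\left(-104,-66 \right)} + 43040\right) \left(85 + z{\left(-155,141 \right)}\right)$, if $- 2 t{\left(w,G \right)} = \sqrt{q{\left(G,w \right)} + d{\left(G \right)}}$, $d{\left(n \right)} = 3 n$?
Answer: $3055840 - \frac{71 i \sqrt{614}}{2} \approx 3.0558 \cdot 10^{6} - 879.66 i$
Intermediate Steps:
$t{\left(w,G \right)} = - \frac{\sqrt{3 G + 4 w}}{2}$ ($t{\left(w,G \right)} = - \frac{\sqrt{4 w + 3 G}}{2} = - \frac{\sqrt{3 G + 4 w}}{2}$)
$\left(t{\left(-104,-66 \right)} + 43040\right) \left(85 + z{\left(-155,141 \right)}\right) = \left(- \frac{\sqrt{3 \left(-66\right) + 4 \left(-104\right)}}{2} + 43040\right) \left(85 + \left(-155 + 141\right)\right) = \left(- \frac{\sqrt{-198 - 416}}{2} + 43040\right) \left(85 - 14\right) = \left(- \frac{\sqrt{-614}}{2} + 43040\right) 71 = \left(- \frac{i \sqrt{614}}{2} + 43040\right) 71 = \left(43040 - \frac{i \sqrt{614}}{2}\right) 71 = 3055840 - \frac{71 i \sqrt{614}}{2}$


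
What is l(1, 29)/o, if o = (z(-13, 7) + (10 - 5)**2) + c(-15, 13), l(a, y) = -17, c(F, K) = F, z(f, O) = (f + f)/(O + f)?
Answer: -51/43 ≈ -1.1860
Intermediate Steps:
z(f, O) = 2*f/(O + f) (z(f, O) = (2*f)/(O + f) = 2*f/(O + f))
o = 43/3 (o = (2*(-13)/(7 - 13) + (10 - 5)**2) - 15 = (2*(-13)/(-6) + 5**2) - 15 = (2*(-13)*(-1/6) + 25) - 15 = (13/3 + 25) - 15 = 88/3 - 15 = 43/3 ≈ 14.333)
l(1, 29)/o = -17/43/3 = -17*3/43 = -51/43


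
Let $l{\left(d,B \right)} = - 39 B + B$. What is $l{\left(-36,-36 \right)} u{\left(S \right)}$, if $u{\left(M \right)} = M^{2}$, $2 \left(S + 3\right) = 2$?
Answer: $5472$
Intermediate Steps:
$S = -2$ ($S = -3 + \frac{1}{2} \cdot 2 = -3 + 1 = -2$)
$l{\left(d,B \right)} = - 38 B$
$l{\left(-36,-36 \right)} u{\left(S \right)} = \left(-38\right) \left(-36\right) \left(-2\right)^{2} = 1368 \cdot 4 = 5472$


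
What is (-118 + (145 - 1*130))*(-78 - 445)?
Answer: 53869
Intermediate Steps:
(-118 + (145 - 1*130))*(-78 - 445) = (-118 + (145 - 130))*(-523) = (-118 + 15)*(-523) = -103*(-523) = 53869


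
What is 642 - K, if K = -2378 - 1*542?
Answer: 3562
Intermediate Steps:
K = -2920 (K = -2378 - 542 = -2920)
642 - K = 642 - 1*(-2920) = 642 + 2920 = 3562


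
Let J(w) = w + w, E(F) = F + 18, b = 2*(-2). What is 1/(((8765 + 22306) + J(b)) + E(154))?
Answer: 1/31235 ≈ 3.2015e-5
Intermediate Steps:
b = -4
E(F) = 18 + F
J(w) = 2*w
1/(((8765 + 22306) + J(b)) + E(154)) = 1/(((8765 + 22306) + 2*(-4)) + (18 + 154)) = 1/((31071 - 8) + 172) = 1/(31063 + 172) = 1/31235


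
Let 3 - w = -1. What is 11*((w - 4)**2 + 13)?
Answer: 143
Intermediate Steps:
w = 4 (w = 3 - 1*(-1) = 3 + 1 = 4)
11*((w - 4)**2 + 13) = 11*((4 - 4)**2 + 13) = 11*(0**2 + 13) = 11*(0 + 13) = 11*13 = 143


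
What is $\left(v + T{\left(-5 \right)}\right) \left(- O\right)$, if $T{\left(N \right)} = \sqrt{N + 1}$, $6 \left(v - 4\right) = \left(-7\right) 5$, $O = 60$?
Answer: $110 - 120 i \approx 110.0 - 120.0 i$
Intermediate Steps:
$v = - \frac{11}{6}$ ($v = 4 + \frac{\left(-7\right) 5}{6} = 4 + \frac{1}{6} \left(-35\right) = 4 - \frac{35}{6} = - \frac{11}{6} \approx -1.8333$)
$T{\left(N \right)} = \sqrt{1 + N}$
$\left(v + T{\left(-5 \right)}\right) \left(- O\right) = \left(- \frac{11}{6} + \sqrt{1 - 5}\right) \left(\left(-1\right) 60\right) = \left(- \frac{11}{6} + \sqrt{-4}\right) \left(-60\right) = \left(- \frac{11}{6} + 2 i\right) \left(-60\right) = 110 - 120 i$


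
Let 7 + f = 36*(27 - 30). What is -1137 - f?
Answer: -1022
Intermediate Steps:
f = -115 (f = -7 + 36*(27 - 30) = -7 + 36*(-3) = -7 - 108 = -115)
-1137 - f = -1137 - 1*(-115) = -1137 + 115 = -1022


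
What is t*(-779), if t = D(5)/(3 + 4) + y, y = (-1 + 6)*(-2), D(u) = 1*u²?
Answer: 35055/7 ≈ 5007.9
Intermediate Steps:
D(u) = u²
y = -10 (y = 5*(-2) = -10)
t = -45/7 (t = 5²/(3 + 4) - 10 = 25/7 - 10 = -45/7 ≈ -6.4286)
t*(-779) = -45/7*(-779) = 35055/7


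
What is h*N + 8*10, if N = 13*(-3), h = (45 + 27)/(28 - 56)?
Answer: 1262/7 ≈ 180.29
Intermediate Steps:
h = -18/7 (h = 72/(-28) = 72*(-1/28) = -18/7 ≈ -2.5714)
N = -39
h*N + 8*10 = -18/7*(-39) + 8*10 = 702/7 + 80 = 1262/7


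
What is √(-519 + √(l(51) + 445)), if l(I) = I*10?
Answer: √(-519 + √955) ≈ 22.093*I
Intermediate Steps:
l(I) = 10*I
√(-519 + √(l(51) + 445)) = √(-519 + √(10*51 + 445)) = √(-519 + √(510 + 445)) = √(-519 + √955)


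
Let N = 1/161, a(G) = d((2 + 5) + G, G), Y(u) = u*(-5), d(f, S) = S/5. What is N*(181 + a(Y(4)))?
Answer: 177/161 ≈ 1.0994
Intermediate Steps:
d(f, S) = S/5 (d(f, S) = S*(⅕) = S/5)
Y(u) = -5*u
a(G) = G/5
N = 1/161 ≈ 0.0062112
N*(181 + a(Y(4))) = (181 + (-5*4)/5)/161 = (181 + (⅕)*(-20))/161 = (181 - 4)/161 = (1/161)*177 = 177/161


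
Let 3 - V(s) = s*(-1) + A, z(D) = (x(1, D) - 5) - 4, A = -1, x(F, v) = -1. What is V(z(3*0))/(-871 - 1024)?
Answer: 6/1895 ≈ 0.0031662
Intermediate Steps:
z(D) = -10 (z(D) = (-1 - 5) - 4 = -6 - 4 = -10)
V(s) = 4 + s (V(s) = 3 - (s*(-1) - 1) = 3 - (-s - 1) = 3 - (-1 - s) = 3 + (1 + s) = 4 + s)
V(z(3*0))/(-871 - 1024) = (4 - 10)/(-871 - 1024) = -6/(-1895) = -1/1895*(-6) = 6/1895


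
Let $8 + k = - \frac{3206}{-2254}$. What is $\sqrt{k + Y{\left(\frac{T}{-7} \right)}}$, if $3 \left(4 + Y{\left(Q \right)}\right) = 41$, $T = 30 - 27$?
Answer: $\frac{2 \sqrt{180159}}{483} \approx 1.7576$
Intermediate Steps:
$T = 3$
$k = - \frac{1059}{161}$ ($k = -8 - \frac{3206}{-2254} = -8 - - \frac{229}{161} = -8 + \frac{229}{161} = - \frac{1059}{161} \approx -6.5776$)
$Y{\left(Q \right)} = \frac{29}{3}$ ($Y{\left(Q \right)} = -4 + \frac{1}{3} \cdot 41 = -4 + \frac{41}{3} = \frac{29}{3}$)
$\sqrt{k + Y{\left(\frac{T}{-7} \right)}} = \sqrt{- \frac{1059}{161} + \frac{29}{3}} = \sqrt{\frac{1492}{483}} = \frac{2 \sqrt{180159}}{483}$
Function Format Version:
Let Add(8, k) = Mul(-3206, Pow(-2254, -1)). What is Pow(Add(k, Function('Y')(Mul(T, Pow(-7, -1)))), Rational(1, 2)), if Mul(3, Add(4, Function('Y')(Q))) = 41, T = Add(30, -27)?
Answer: Mul(Rational(2, 483), Pow(180159, Rational(1, 2))) ≈ 1.7576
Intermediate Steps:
T = 3
k = Rational(-1059, 161) (k = Add(-8, Mul(-3206, Pow(-2254, -1))) = Add(-8, Mul(-3206, Rational(-1, 2254))) = Add(-8, Rational(229, 161)) = Rational(-1059, 161) ≈ -6.5776)
Function('Y')(Q) = Rational(29, 3) (Function('Y')(Q) = Add(-4, Mul(Rational(1, 3), 41)) = Add(-4, Rational(41, 3)) = Rational(29, 3))
Pow(Add(k, Function('Y')(Mul(T, Pow(-7, -1)))), Rational(1, 2)) = Pow(Add(Rational(-1059, 161), Rational(29, 3)), Rational(1, 2)) = Pow(Rational(1492, 483), Rational(1, 2)) = Mul(Rational(2, 483), Pow(180159, Rational(1, 2)))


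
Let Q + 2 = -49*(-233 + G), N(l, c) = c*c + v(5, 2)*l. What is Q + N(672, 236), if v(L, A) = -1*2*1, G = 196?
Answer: 56163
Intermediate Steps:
v(L, A) = -2 (v(L, A) = -2*1 = -2)
N(l, c) = c² - 2*l (N(l, c) = c*c - 2*l = c² - 2*l)
Q = 1811 (Q = -2 - 49*(-233 + 196) = -2 - 49*(-37) = -2 + 1813 = 1811)
Q + N(672, 236) = 1811 + (236² - 2*672) = 1811 + (55696 - 1344) = 1811 + 54352 = 56163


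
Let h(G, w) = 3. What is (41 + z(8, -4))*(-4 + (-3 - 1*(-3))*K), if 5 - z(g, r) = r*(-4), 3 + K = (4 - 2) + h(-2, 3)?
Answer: -120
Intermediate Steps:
K = 2 (K = -3 + ((4 - 2) + 3) = -3 + (2 + 3) = -3 + 5 = 2)
z(g, r) = 5 + 4*r (z(g, r) = 5 - r*(-4) = 5 - (-4)*r = 5 + 4*r)
(41 + z(8, -4))*(-4 + (-3 - 1*(-3))*K) = (41 + (5 + 4*(-4)))*(-4 + (-3 - 1*(-3))*2) = (41 + (5 - 16))*(-4 + (-3 + 3)*2) = (41 - 11)*(-4 + 0*2) = 30*(-4 + 0) = 30*(-4) = -120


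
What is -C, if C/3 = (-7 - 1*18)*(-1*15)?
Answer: -1125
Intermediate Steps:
C = 1125 (C = 3*((-7 - 1*18)*(-1*15)) = 3*((-7 - 18)*(-15)) = 3*(-25*(-15)) = 3*375 = 1125)
-C = -1*1125 = -1125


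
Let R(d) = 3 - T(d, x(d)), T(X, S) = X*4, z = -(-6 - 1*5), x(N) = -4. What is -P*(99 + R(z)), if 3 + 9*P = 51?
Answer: -928/3 ≈ -309.33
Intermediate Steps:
P = 16/3 (P = -1/3 + (1/9)*51 = -1/3 + 17/3 = 16/3 ≈ 5.3333)
z = 11 (z = -(-6 - 5) = -1*(-11) = 11)
T(X, S) = 4*X
R(d) = 3 - 4*d
-P*(99 + R(z)) = -16*(99 + (3 - 4*11))/3 = -16*(99 + (3 - 44))/3 = -16*(99 - 41)/3 = -16*58/3 = -1*928/3 = -928/3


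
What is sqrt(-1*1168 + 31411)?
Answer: sqrt(30243) ≈ 173.91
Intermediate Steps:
sqrt(-1*1168 + 31411) = sqrt(-1168 + 31411) = sqrt(30243)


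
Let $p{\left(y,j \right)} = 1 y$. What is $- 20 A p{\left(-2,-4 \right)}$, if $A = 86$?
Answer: $3440$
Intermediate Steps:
$p{\left(y,j \right)} = y$
$- 20 A p{\left(-2,-4 \right)} = \left(-20\right) 86 \left(-2\right) = \left(-1720\right) \left(-2\right) = 3440$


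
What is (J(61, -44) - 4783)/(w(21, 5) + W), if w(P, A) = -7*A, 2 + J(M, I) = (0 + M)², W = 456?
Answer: -1064/421 ≈ -2.5273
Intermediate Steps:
J(M, I) = -2 + M² (J(M, I) = -2 + (0 + M)² = -2 + M²)
(J(61, -44) - 4783)/(w(21, 5) + W) = ((-2 + 61²) - 4783)/(-7*5 + 456) = ((-2 + 3721) - 4783)/(-35 + 456) = (3719 - 4783)/421 = -1064*1/421 = -1064/421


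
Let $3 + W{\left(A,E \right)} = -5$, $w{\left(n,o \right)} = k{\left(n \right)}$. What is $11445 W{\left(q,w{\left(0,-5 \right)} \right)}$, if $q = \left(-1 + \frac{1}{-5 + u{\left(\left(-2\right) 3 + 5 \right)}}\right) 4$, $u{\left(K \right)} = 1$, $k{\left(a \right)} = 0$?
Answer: $-91560$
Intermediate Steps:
$w{\left(n,o \right)} = 0$
$q = -5$ ($q = \left(-1 + \frac{1}{-5 + 1}\right) 4 = \left(-1 + \frac{1}{-4}\right) 4 = \left(-1 - \frac{1}{4}\right) 4 = \left(- \frac{5}{4}\right) 4 = -5$)
$W{\left(A,E \right)} = -8$ ($W{\left(A,E \right)} = -3 - 5 = -8$)
$11445 W{\left(q,w{\left(0,-5 \right)} \right)} = 11445 \left(-8\right) = -91560$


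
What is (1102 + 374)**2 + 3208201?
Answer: 5386777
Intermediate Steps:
(1102 + 374)**2 + 3208201 = 1476**2 + 3208201 = 2178576 + 3208201 = 5386777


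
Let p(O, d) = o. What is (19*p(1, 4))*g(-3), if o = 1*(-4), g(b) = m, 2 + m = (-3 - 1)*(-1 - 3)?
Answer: -1064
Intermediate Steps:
m = 14 (m = -2 + (-3 - 1)*(-1 - 3) = -2 - 4*(-4) = -2 + 16 = 14)
g(b) = 14
o = -4
p(O, d) = -4
(19*p(1, 4))*g(-3) = (19*(-4))*14 = -76*14 = -1064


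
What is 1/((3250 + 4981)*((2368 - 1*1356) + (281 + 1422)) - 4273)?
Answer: 1/22342892 ≈ 4.4757e-8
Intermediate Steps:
1/((3250 + 4981)*((2368 - 1*1356) + (281 + 1422)) - 4273) = 1/(8231*((2368 - 1356) + 1703) - 4273) = 1/(8231*(1012 + 1703) - 4273) = 1/(8231*2715 - 4273) = 1/(22347165 - 4273) = 1/22342892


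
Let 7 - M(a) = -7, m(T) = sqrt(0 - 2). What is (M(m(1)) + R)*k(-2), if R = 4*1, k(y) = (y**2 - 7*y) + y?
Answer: 288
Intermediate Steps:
k(y) = y**2 - 6*y
m(T) = I*sqrt(2) (m(T) = sqrt(-2) = I*sqrt(2))
M(a) = 14 (M(a) = 7 - 1*(-7) = 7 + 7 = 14)
R = 4
(M(m(1)) + R)*k(-2) = (14 + 4)*(-2*(-6 - 2)) = 18*(-2*(-8)) = 18*16 = 288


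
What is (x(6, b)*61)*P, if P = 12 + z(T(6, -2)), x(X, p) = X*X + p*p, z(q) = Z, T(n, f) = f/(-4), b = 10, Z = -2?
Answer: 82960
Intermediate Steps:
T(n, f) = -f/4 (T(n, f) = f*(-1/4) = -f/4)
z(q) = -2
x(X, p) = X**2 + p**2
P = 10 (P = 12 - 2 = 10)
(x(6, b)*61)*P = ((6**2 + 10**2)*61)*10 = ((36 + 100)*61)*10 = (136*61)*10 = 8296*10 = 82960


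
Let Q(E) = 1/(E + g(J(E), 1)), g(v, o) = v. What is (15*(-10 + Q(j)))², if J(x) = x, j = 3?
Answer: 87025/4 ≈ 21756.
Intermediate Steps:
Q(E) = 1/(2*E) (Q(E) = 1/(E + E) = 1/(2*E))
(15*(-10 + Q(j)))² = (15*(-10 + (½)/3))² = (15*(-10 + (½)*(⅓)))² = (15*(-10 + ⅙))² = (15*(-59/6))² = (-295/2)² = 87025/4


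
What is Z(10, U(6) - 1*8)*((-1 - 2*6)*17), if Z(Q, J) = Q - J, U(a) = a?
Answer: -2652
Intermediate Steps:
Z(10, U(6) - 1*8)*((-1 - 2*6)*17) = (10 - (6 - 1*8))*((-1 - 2*6)*17) = (10 - (6 - 8))*((-1 - 12)*17) = (10 - 1*(-2))*(-13*17) = (10 + 2)*(-221) = 12*(-221) = -2652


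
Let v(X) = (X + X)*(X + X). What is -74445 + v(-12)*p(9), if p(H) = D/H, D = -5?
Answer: -74765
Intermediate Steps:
v(X) = 4*X**2 (v(X) = (2*X)*(2*X) = 4*X**2)
p(H) = -5/H
-74445 + v(-12)*p(9) = -74445 + (4*(-12)**2)*(-5/9) = -74445 + (4*144)*(-5*1/9) = -74445 + 576*(-5/9) = -74445 - 320 = -74765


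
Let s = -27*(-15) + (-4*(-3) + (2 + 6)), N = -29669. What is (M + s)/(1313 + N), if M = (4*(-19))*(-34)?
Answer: -59/556 ≈ -0.10612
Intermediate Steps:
M = 2584 (M = -76*(-34) = 2584)
s = 425 (s = 405 + (12 + 8) = 405 + 20 = 425)
(M + s)/(1313 + N) = (2584 + 425)/(1313 - 29669) = 3009/(-28356) = 3009*(-1/28356) = -59/556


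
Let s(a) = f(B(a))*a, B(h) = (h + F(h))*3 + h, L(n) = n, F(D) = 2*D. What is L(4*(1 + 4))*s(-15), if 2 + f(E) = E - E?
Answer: 600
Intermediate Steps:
B(h) = 10*h (B(h) = (h + 2*h)*3 + h = (3*h)*3 + h = 9*h + h = 10*h)
f(E) = -2 (f(E) = -2 + (E - E) = -2 + 0 = -2)
s(a) = -2*a
L(4*(1 + 4))*s(-15) = (4*(1 + 4))*(-2*(-15)) = (4*5)*30 = 20*30 = 600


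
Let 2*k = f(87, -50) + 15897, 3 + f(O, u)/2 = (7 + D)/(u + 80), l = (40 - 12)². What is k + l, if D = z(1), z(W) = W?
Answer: 261893/30 ≈ 8729.8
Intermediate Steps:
D = 1
l = 784 (l = 28² = 784)
f(O, u) = -6 + 16/(80 + u) (f(O, u) = -6 + 2*((7 + 1)/(u + 80)) = -6 + 2*(8/(80 + u)) = -6 + 16/(80 + u))
k = 238373/30 (k = (2*(-232 - 3*(-50))/(80 - 50) + 15897)/2 = (2*(-232 + 150)/30 + 15897)/2 = (2*(1/30)*(-82) + 15897)/2 = (-82/15 + 15897)/2 = (½)*(238373/15) = 238373/30 ≈ 7945.8)
k + l = 238373/30 + 784 = 261893/30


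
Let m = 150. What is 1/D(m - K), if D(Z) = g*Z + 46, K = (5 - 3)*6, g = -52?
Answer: -1/7130 ≈ -0.00014025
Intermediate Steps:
K = 12 (K = 2*6 = 12)
D(Z) = 46 - 52*Z (D(Z) = -52*Z + 46 = 46 - 52*Z)
1/D(m - K) = 1/(46 - 52*(150 - 1*12)) = 1/(46 - 52*(150 - 12)) = 1/(46 - 52*138) = 1/(46 - 7176) = 1/(-7130) = -1/7130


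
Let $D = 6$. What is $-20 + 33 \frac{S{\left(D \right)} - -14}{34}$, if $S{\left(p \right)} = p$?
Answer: $- \frac{10}{17} \approx -0.58823$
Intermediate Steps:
$-20 + 33 \frac{S{\left(D \right)} - -14}{34} = -20 + 33 \frac{6 - -14}{34} = -20 + 33 \left(6 + 14\right) \frac{1}{34} = -20 + 33 \cdot 20 \cdot \frac{1}{34} = -20 + 33 \cdot \frac{10}{17} = -20 + \frac{330}{17} = - \frac{10}{17}$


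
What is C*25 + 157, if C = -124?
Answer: -2943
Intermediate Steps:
C*25 + 157 = -124*25 + 157 = -3100 + 157 = -2943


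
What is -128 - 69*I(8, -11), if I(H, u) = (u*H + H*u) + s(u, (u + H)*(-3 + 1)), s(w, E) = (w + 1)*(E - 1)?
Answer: 15466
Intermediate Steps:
s(w, E) = (1 + w)*(-1 + E)
I(H, u) = -1 - 3*u - 2*H + u*(-2*H - 2*u) + 2*H*u (I(H, u) = (u*H + H*u) + (-1 + (u + H)*(-3 + 1) - u + ((u + H)*(-3 + 1))*u) = (H*u + H*u) + (-1 + (H + u)*(-2) - u + ((H + u)*(-2))*u) = 2*H*u + (-1 + (-2*H - 2*u) - u + (-2*H - 2*u)*u) = 2*H*u + (-1 + (-2*H - 2*u) - u + u*(-2*H - 2*u)) = 2*H*u + (-1 - 3*u - 2*H + u*(-2*H - 2*u)) = -1 - 3*u - 2*H + u*(-2*H - 2*u) + 2*H*u)
-128 - 69*I(8, -11) = -128 - 69*(-1 - 3*(-11) - 2*8 - 2*(-11)**2) = -128 - 69*(-1 + 33 - 16 - 2*121) = -128 - 69*(-1 + 33 - 16 - 242) = -128 - 69*(-226) = -128 + 15594 = 15466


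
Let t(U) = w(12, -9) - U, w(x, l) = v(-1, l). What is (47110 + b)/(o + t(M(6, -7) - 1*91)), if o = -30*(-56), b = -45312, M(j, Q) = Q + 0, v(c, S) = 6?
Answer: 899/892 ≈ 1.0078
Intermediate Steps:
w(x, l) = 6
M(j, Q) = Q
t(U) = 6 - U
o = 1680
(47110 + b)/(o + t(M(6, -7) - 1*91)) = (47110 - 45312)/(1680 + (6 - (-7 - 1*91))) = 1798/(1680 + (6 - (-7 - 91))) = 1798/(1680 + (6 - 1*(-98))) = 1798/(1680 + (6 + 98)) = 1798/(1680 + 104) = 1798/1784 = 1798*(1/1784) = 899/892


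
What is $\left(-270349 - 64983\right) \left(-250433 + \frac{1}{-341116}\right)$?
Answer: $\frac{7161576811796757}{85279} \approx 8.3978 \cdot 10^{10}$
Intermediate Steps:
$\left(-270349 - 64983\right) \left(-250433 + \frac{1}{-341116}\right) = - 335332 \left(-250433 - \frac{1}{341116}\right) = \left(-335332\right) \left(- \frac{85426703229}{341116}\right) = \frac{7161576811796757}{85279}$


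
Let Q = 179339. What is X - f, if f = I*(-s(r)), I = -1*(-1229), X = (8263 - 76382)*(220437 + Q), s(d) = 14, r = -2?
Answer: -27232324138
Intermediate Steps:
X = -27232341344 (X = (8263 - 76382)*(220437 + 179339) = -68119*399776 = -27232341344)
I = 1229
f = -17206 (f = 1229*(-1*14) = 1229*(-14) = -17206)
X - f = -27232341344 - 1*(-17206) = -27232341344 + 17206 = -27232324138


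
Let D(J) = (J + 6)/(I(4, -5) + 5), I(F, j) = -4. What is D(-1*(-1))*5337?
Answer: 37359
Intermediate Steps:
D(J) = 6 + J (D(J) = (J + 6)/(-4 + 5) = (6 + J)/1 = (6 + J)*1 = 6 + J)
D(-1*(-1))*5337 = (6 - 1*(-1))*5337 = (6 + 1)*5337 = 7*5337 = 37359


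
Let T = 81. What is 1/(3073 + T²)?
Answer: 1/9634 ≈ 0.00010380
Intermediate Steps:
1/(3073 + T²) = 1/(3073 + 81²) = 1/(3073 + 6561) = 1/9634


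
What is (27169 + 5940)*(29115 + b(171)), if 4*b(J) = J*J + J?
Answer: 1207419012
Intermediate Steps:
b(J) = J/4 + J²/4 (b(J) = (J*J + J)/4 = (J² + J)/4 = (J + J²)/4 = J/4 + J²/4)
(27169 + 5940)*(29115 + b(171)) = (27169 + 5940)*(29115 + (¼)*171*(1 + 171)) = 33109*(29115 + (¼)*171*172) = 33109*(29115 + 7353) = 33109*36468 = 1207419012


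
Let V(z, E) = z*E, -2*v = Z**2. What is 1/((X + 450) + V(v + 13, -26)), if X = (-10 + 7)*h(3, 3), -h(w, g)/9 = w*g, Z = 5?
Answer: 1/680 ≈ 0.0014706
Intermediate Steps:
h(w, g) = -9*g*w (h(w, g) = -9*w*g = -9*g*w)
v = -25/2 (v = -1/2*5**2 = -1/2*25 = -25/2 ≈ -12.500)
X = 243 (X = (-10 + 7)*(-9*3*3) = -3*(-81) = 243)
V(z, E) = E*z
1/((X + 450) + V(v + 13, -26)) = 1/((243 + 450) - 26*(-25/2 + 13)) = 1/(693 - 26*1/2) = 1/(693 - 13) = 1/680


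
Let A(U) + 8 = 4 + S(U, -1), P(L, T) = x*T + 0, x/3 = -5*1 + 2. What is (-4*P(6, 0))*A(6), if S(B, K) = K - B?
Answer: 0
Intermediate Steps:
x = -9 (x = 3*(-5*1 + 2) = 3*(-5 + 2) = 3*(-3) = -9)
P(L, T) = -9*T (P(L, T) = -9*T + 0 = -9*T)
A(U) = -5 - U (A(U) = -8 + (4 + (-1 - U)) = -8 + (3 - U) = -5 - U)
(-4*P(6, 0))*A(6) = (-(-36)*0)*(-5 - 1*6) = (-4*0)*(-5 - 6) = 0*(-11) = 0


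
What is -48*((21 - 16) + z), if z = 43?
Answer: -2304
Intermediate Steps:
-48*((21 - 16) + z) = -48*((21 - 16) + 43) = -48*(5 + 43) = -48*48 = -2304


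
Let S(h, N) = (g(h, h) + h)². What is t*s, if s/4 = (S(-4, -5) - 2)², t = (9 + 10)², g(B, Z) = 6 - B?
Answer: 1669264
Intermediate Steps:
S(h, N) = 36 (S(h, N) = ((6 - h) + h)² = 6² = 36)
t = 361 (t = 19² = 361)
s = 4624 (s = 4*(36 - 2)² = 4*34² = 4*1156 = 4624)
t*s = 361*4624 = 1669264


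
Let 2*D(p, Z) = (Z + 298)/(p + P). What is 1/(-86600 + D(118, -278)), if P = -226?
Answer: -54/4676405 ≈ -1.1547e-5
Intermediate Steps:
D(p, Z) = (298 + Z)/(2*(-226 + p)) (D(p, Z) = ((Z + 298)/(p - 226))/2 = ((298 + Z)/(-226 + p))/2 = (298 + Z)/(2*(-226 + p)))
1/(-86600 + D(118, -278)) = 1/(-86600 + (298 - 278)/(2*(-226 + 118))) = 1/(-86600 + (1/2)*20/(-108)) = 1/(-86600 + (1/2)*(-1/108)*20) = 1/(-86600 - 5/54) = 1/(-4676405/54) = -54/4676405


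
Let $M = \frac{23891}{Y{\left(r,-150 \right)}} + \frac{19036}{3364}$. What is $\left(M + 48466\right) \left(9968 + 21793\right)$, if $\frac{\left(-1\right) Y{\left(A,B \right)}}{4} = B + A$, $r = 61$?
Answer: $\frac{461560795448031}{299396} \approx 1.5416 \cdot 10^{9}$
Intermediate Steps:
$Y{\left(A,B \right)} = - 4 A - 4 B$ ($Y{\left(A,B \right)} = - 4 \left(B + A\right) = - 4 \left(A + B\right) = - 4 A - 4 B$)
$M = \frac{21786535}{299396}$ ($M = \frac{23891}{\left(-4\right) 61 - -600} + \frac{19036}{3364} = \frac{23891}{-244 + 600} + 19036 \cdot \frac{1}{3364} = \frac{23891}{356} + \frac{4759}{841} = \frac{21786535}{299396} \approx 72.768$)
$\left(M + 48466\right) \left(9968 + 21793\right) = \left(\frac{21786535}{299396} + 48466\right) \left(9968 + 21793\right) = \frac{14532313071}{299396} \cdot 31761 = \frac{461560795448031}{299396}$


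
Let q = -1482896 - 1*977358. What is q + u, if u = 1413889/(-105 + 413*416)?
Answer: -422431578673/171703 ≈ -2.4602e+6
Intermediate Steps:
q = -2460254 (q = -1482896 - 977358 = -2460254)
u = 1413889/171703 (u = 1413889/(-105 + 171808) = 1413889/171703 ≈ 8.2345)
q + u = -2460254 + 1413889/171703 = -422431578673/171703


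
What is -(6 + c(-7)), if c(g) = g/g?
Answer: -7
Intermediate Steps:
c(g) = 1
-(6 + c(-7)) = -(6 + 1) = -1*7 = -7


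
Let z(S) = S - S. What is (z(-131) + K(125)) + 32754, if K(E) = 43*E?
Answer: 38129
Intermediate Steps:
z(S) = 0
(z(-131) + K(125)) + 32754 = (0 + 43*125) + 32754 = (0 + 5375) + 32754 = 5375 + 32754 = 38129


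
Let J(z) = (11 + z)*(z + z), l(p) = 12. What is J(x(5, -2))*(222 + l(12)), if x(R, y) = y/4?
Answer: -2457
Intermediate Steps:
x(R, y) = y/4 (x(R, y) = y*(¼) = y/4)
J(z) = 2*z*(11 + z) (J(z) = (11 + z)*(2*z) = 2*z*(11 + z))
J(x(5, -2))*(222 + l(12)) = (2*((¼)*(-2))*(11 + (¼)*(-2)))*(222 + 12) = (2*(-½)*(11 - ½))*234 = (2*(-½)*(21/2))*234 = -21/2*234 = -2457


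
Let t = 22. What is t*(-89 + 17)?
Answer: -1584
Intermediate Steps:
t*(-89 + 17) = 22*(-89 + 17) = 22*(-72) = -1584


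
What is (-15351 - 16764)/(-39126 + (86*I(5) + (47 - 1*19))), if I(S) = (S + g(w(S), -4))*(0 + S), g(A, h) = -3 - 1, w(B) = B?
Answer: 32115/38668 ≈ 0.83053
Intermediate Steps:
g(A, h) = -4
I(S) = S*(-4 + S) (I(S) = (S - 4)*(0 + S) = (-4 + S)*S = S*(-4 + S))
(-15351 - 16764)/(-39126 + (86*I(5) + (47 - 1*19))) = (-15351 - 16764)/(-39126 + (86*(5*(-4 + 5)) + (47 - 1*19))) = -32115/(-39126 + (86*(5*1) + (47 - 19))) = -32115/(-39126 + (86*5 + 28)) = -32115/(-39126 + (430 + 28)) = -32115/(-39126 + 458) = -32115/(-38668) = -32115*(-1/38668) = 32115/38668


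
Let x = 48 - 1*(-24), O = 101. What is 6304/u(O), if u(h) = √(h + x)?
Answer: 6304*√173/173 ≈ 479.28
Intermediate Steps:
x = 72 (x = 48 + 24 = 72)
u(h) = √(72 + h) (u(h) = √(h + 72) = √(72 + h))
6304/u(O) = 6304/(√(72 + 101)) = 6304/(√173) = 6304*(√173/173) = 6304*√173/173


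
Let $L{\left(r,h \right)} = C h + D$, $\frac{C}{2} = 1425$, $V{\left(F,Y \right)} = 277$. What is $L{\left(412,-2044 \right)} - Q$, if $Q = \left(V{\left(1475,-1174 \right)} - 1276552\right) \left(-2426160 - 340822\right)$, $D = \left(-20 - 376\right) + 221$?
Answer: $-3531435777625$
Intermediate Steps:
$C = 2850$ ($C = 2 \cdot 1425 = 2850$)
$D = -175$ ($D = -396 + 221 = -175$)
$L{\left(r,h \right)} = -175 + 2850 h$ ($L{\left(r,h \right)} = 2850 h - 175 = -175 + 2850 h$)
$Q = 3531429952050$ ($Q = \left(277 - 1276552\right) \left(-2426160 - 340822\right) = \left(-1276275\right) \left(-2766982\right) = 3531429952050$)
$L{\left(412,-2044 \right)} - Q = \left(-175 + 2850 \left(-2044\right)\right) - 3531429952050 = \left(-175 - 5825400\right) - 3531429952050 = -5825575 - 3531429952050 = -3531435777625$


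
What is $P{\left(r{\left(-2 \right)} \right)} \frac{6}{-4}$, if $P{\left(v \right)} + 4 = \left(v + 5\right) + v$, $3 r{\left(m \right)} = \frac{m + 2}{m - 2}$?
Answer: $- \frac{3}{2} \approx -1.5$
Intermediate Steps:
$r{\left(m \right)} = \frac{2 + m}{3 \left(-2 + m\right)}$ ($r{\left(m \right)} = \frac{\left(m + 2\right) \frac{1}{m - 2}}{3} = \frac{\left(2 + m\right) \frac{1}{-2 + m}}{3} = \frac{\frac{1}{-2 + m} \left(2 + m\right)}{3} = \frac{2 + m}{3 \left(-2 + m\right)}$)
$P{\left(v \right)} = 1 + 2 v$ ($P{\left(v \right)} = -4 + \left(\left(v + 5\right) + v\right) = -4 + \left(\left(5 + v\right) + v\right) = -4 + \left(5 + 2 v\right) = 1 + 2 v$)
$P{\left(r{\left(-2 \right)} \right)} \frac{6}{-4} = \left(1 + 2 \frac{2 - 2}{3 \left(-2 - 2\right)}\right) \frac{6}{-4} = \left(1 + 2 \cdot \frac{1}{3} \frac{1}{-4} \cdot 0\right) 6 \left(- \frac{1}{4}\right) = \left(1 + 2 \cdot \frac{1}{3} \left(- \frac{1}{4}\right) 0\right) \left(- \frac{3}{2}\right) = \left(1 + 2 \cdot 0\right) \left(- \frac{3}{2}\right) = \left(1 + 0\right) \left(- \frac{3}{2}\right) = 1 \left(- \frac{3}{2}\right) = - \frac{3}{2}$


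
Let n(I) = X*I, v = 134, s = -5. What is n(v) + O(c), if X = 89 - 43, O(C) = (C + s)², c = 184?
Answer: 38205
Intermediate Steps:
O(C) = (-5 + C)² (O(C) = (C - 5)² = (-5 + C)²)
X = 46
n(I) = 46*I
n(v) + O(c) = 46*134 + (-5 + 184)² = 6164 + 179² = 6164 + 32041 = 38205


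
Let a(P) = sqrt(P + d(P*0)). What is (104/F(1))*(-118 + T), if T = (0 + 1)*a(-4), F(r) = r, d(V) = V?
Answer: -12272 + 208*I ≈ -12272.0 + 208.0*I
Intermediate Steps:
a(P) = sqrt(P) (a(P) = sqrt(P + P*0) = sqrt(P + 0) = sqrt(P))
T = 2*I (T = (0 + 1)*sqrt(-4) = 1*(2*I) = 2*I ≈ 2.0*I)
(104/F(1))*(-118 + T) = (104/1)*(-118 + 2*I) = (104*1)*(-118 + 2*I) = 104*(-118 + 2*I) = -12272 + 208*I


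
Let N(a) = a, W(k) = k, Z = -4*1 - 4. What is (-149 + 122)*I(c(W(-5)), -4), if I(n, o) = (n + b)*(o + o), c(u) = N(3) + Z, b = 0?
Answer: -1080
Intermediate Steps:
Z = -8 (Z = -4 - 4 = -8)
c(u) = -5 (c(u) = 3 - 8 = -5)
I(n, o) = 2*n*o (I(n, o) = (n + 0)*(o + o) = n*(2*o) = 2*n*o)
(-149 + 122)*I(c(W(-5)), -4) = (-149 + 122)*(2*(-5)*(-4)) = -27*40 = -1080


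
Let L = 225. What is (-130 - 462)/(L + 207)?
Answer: -37/27 ≈ -1.3704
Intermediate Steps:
(-130 - 462)/(L + 207) = (-130 - 462)/(225 + 207) = -592/432 = -592*1/432 = -37/27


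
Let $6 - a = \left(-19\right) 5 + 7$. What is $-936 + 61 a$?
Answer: $4798$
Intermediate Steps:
$a = 94$ ($a = 6 - \left(\left(-19\right) 5 + 7\right) = 6 - \left(-95 + 7\right) = 6 - -88 = 6 + 88 = 94$)
$-936 + 61 a = -936 + 61 \cdot 94 = -936 + 5734 = 4798$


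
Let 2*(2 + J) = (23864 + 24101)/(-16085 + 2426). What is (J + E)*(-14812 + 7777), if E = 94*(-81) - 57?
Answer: 491650305755/9106 ≈ 5.3992e+7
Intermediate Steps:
J = -102601/27318 (J = -2 + ((23864 + 24101)/(-16085 + 2426))/2 = -2 + (47965/(-13659))/2 = -2 + (47965*(-1/13659))/2 = -2 + (½)*(-47965/13659) = -2 - 47965/27318 = -102601/27318 ≈ -3.7558)
E = -7671 (E = -7614 - 57 = -7671)
(J + E)*(-14812 + 7777) = (-102601/27318 - 7671)*(-14812 + 7777) = -209658979/27318*(-7035) = 491650305755/9106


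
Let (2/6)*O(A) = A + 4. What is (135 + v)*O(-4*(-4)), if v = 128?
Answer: 15780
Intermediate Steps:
O(A) = 12 + 3*A (O(A) = 3*(A + 4) = 3*(4 + A) = 12 + 3*A)
(135 + v)*O(-4*(-4)) = (135 + 128)*(12 + 3*(-4*(-4))) = 263*(12 + 3*16) = 263*(12 + 48) = 263*60 = 15780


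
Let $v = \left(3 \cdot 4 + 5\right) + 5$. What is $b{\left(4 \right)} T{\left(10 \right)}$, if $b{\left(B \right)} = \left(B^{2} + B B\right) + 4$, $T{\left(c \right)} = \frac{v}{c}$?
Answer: $\frac{396}{5} \approx 79.2$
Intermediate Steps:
$v = 22$ ($v = \left(12 + 5\right) + 5 = 17 + 5 = 22$)
$T{\left(c \right)} = \frac{22}{c}$
$b{\left(B \right)} = 4 + 2 B^{2}$ ($b{\left(B \right)} = \left(B^{2} + B^{2}\right) + 4 = 2 B^{2} + 4 = 4 + 2 B^{2}$)
$b{\left(4 \right)} T{\left(10 \right)} = \left(4 + 2 \cdot 4^{2}\right) \frac{22}{10} = \left(4 + 2 \cdot 16\right) 22 \cdot \frac{1}{10} = \left(4 + 32\right) \frac{11}{5} = 36 \cdot \frac{11}{5} = \frac{396}{5}$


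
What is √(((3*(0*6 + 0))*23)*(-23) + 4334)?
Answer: √4334 ≈ 65.833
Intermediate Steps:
√(((3*(0*6 + 0))*23)*(-23) + 4334) = √(((3*(0 + 0))*23)*(-23) + 4334) = √(((3*0)*23)*(-23) + 4334) = √((0*23)*(-23) + 4334) = √(0*(-23) + 4334) = √(0 + 4334) = √4334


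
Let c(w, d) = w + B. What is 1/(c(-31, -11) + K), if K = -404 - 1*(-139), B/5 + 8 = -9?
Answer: -1/381 ≈ -0.0026247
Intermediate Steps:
B = -85 (B = -40 + 5*(-9) = -40 - 45 = -85)
c(w, d) = -85 + w (c(w, d) = w - 85 = -85 + w)
K = -265 (K = -404 + 139 = -265)
1/(c(-31, -11) + K) = 1/((-85 - 31) - 265) = 1/(-116 - 265) = 1/(-381) = -1/381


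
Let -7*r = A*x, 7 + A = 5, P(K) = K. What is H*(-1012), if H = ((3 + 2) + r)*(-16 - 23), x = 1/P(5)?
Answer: 6985836/35 ≈ 1.9960e+5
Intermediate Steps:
A = -2 (A = -7 + 5 = -2)
x = 1/5 ≈ 0.20000
r = 2/35 (r = -(-2)/(7*5) = -1/7*(-2/5) = 2/35 ≈ 0.057143)
H = -6903/35 (H = ((3 + 2) + 2/35)*(-16 - 23) = (5 + 2/35)*(-39) = (177/35)*(-39) = -6903/35 ≈ -197.23)
H*(-1012) = -6903/35*(-1012) = 6985836/35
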